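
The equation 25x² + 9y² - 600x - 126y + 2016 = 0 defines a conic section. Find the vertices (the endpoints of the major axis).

(12, -8) and (12, 22)

25(x² - 24x) + 9(y² - 14y) = -2016
Completing the square gives 25(x - 12)² + 9(y - 7)² = -2016 + 3600 + 441 = 2025.
Divide by 2025: (x - 12)²/81 + (y - 7)²/225 = 1
Ellipse, center (12, 7), major axis vertical; a² = 225, b² = 81.
a = 15. Vertices at (h, k ± a).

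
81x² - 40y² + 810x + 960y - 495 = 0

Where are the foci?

Rearranging, 81(x² + 10x) -40(y² - 24y) = 495.
Complete the square in x and y: 81(x + 5)² -40(y - 12)² = 495 + 2025 - 5760 = -3240
Divide by -3240: (y - 12)²/81 - (x + 5)²/40 = 1
Hyperbola, center (-5, 12), transverse axis vertical; a² = 81, b² = 40.
c² = a² + b² = 81 + 40 = 121, so c = 11.
Foci lie on the vertical axis through the center: (h, k ± c).

(-5, 1) and (-5, 23)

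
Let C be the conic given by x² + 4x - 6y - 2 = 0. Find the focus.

(-2, 1/2)

Only x is squared. Complete the square in x: (x + 2)² = 6(y + 1).
Vertex (-2, -1); 4p = 6 so p = 3/2. Opens up.
Focus is p units from the vertex along the axis: (h, k + p).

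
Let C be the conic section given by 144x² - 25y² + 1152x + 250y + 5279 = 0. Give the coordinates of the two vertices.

(-4, -7) and (-4, 17)

Rearranging, 144(x² + 8x) -25(y² - 10y) = -5279.
Complete the square in x and y: 144(x + 4)² -25(y - 5)² = -5279 + 2304 - 625 = -3600
Divide through by -3600 to get (y - 5)²/144 - (x + 4)²/25 = 1.
Hyperbola, center (-4, 5), transverse axis vertical; a² = 144, b² = 25.
a = 12. Vertices at (h, k ± a).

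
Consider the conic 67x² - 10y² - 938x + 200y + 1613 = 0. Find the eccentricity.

e = √770/10

Group the x- and y-terms: 67(x² - 14x) -10(y² - 20y) = -1613
Complete the square: 67(x - 7)² -10(y - 10)² = -1613 + 3283 - 1000 = 670
Divide by 670: (x - 7)²/10 - (y - 10)²/67 = 1
Hyperbola, center (7, 10), transverse axis horizontal; a² = 10, b² = 67.
c² = a² + b² = 77, so c = √77.
e = c/a = √77/√10 = √770/10.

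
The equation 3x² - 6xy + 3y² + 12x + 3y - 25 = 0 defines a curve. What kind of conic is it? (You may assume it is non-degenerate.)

parabola

A = 3, B = -6, C = 3.
Discriminant B² − 4AC = (-6)² − 4·3·3 = 0.
B² − 4AC = 0 ⇒ parabola.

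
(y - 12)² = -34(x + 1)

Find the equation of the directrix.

Vertex (-1, 12); 4p = -34 so p = -17/2. Opens left.
Directrix is the vertical line x = h − p = -1 − (-17/2) = 15/2.

x = 15/2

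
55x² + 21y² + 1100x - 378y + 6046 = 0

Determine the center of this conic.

Rearranging, 55(x² + 20x) + 21(y² - 18y) = -6046.
55(x + 10)² + 21(y - 9)² = -6046 + 5500 + 1701 = 1155
Divide by 1155: (x + 10)²/21 + (y - 9)²/55 = 1
Ellipse with center (-10, 9).

(-10, 9)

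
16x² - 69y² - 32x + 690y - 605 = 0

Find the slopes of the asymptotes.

Group the x- and y-terms: 16(x² - 2x) -69(y² - 10y) = 605
Completing the square gives 16(x - 1)² -69(y - 5)² = 605 + 16 - 1725 = -1104.
Dividing both sides by -1104: (y - 5)²/16 - (x - 1)²/69 = 1
Hyperbola, center (1, 5), transverse axis vertical; a² = 16, b² = 69.
For a vertical hyperbola the asymptotes have slope ±a/b.
Here that is ±4/√69 = ±4√69/69.

4√69/69 and -4√69/69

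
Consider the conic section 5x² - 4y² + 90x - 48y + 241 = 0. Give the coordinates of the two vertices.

Rearranging, 5(x² + 18x) -4(y² + 12y) = -241.
Complete the square in x and y: 5(x + 9)² -4(y + 6)² = -241 + 405 - 144 = 20
Divide through by 20 to get (x + 9)²/4 - (y + 6)²/5 = 1.
Hyperbola, center (-9, -6), transverse axis horizontal; a² = 4, b² = 5.
a = 2. Vertices at (h ± a, k).

(-11, -6) and (-7, -6)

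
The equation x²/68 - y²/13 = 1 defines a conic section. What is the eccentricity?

Center (0, 0). The positive term is the x-term, so the transverse axis is horizontal; a² = 68, b² = 13.
c² = a² + b² = 81, so c = 9.
e = c/a = 9/2√17 = 9√17/34.

e = 9√17/34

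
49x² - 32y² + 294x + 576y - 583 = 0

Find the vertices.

(-3, 2) and (-3, 16)

49(x² + 6x) -32(y² - 18y) = 583
Complete the square in x and y: 49(x + 3)² -32(y - 9)² = 583 + 441 - 2592 = -1568
Divide through by -1568 to get (y - 9)²/49 - (x + 3)²/32 = 1.
Hyperbola, center (-3, 9), transverse axis vertical; a² = 49, b² = 32.
a = 7. Vertices at (h, k ± a).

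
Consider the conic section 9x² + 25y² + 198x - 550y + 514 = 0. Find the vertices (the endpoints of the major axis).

(-31, 11) and (9, 11)

Rearranging, 9(x² + 22x) + 25(y² - 22y) = -514.
Complete the square in x and y: 9(x + 11)² + 25(y - 11)² = -514 + 1089 + 3025 = 3600
Divide through by 3600 to get (x + 11)²/400 + (y - 11)²/144 = 1.
Ellipse, center (-11, 11), major axis horizontal; a² = 400, b² = 144.
a = 20. Vertices at (h ± a, k).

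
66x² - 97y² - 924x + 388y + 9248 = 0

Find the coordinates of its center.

(7, 2)

Group: 66(x² - 14x) -97(y² - 4y) = -9248
Complete the square in x and y: 66(x - 7)² -97(y - 2)² = -9248 + 3234 - 388 = -6402
Dividing both sides by -6402: (y - 2)²/66 - (x - 7)²/97 = 1
Hyperbola with center (7, 2).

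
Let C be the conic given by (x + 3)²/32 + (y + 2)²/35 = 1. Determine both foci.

Center (-3, -2). The larger denominator 35 sits under the y-term, so the major axis is vertical; a² = 35, b² = 32.
c² = a² - b² = 35 - 32 = 3, so c = √3.
Foci lie on the vertical axis through the center: (h, k ± c).

(-3, -2 - √3) and (-3, -2 + √3)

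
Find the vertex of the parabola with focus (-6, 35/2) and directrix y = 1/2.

The vertex is the midpoint between the focus and the directrix along the axis of symmetry.
Axis is vertical (directrix is horizontal). Vertex y-coordinate = (35/2 + 1/2)/2 = 9; x-coordinate = -6.

(-6, 9)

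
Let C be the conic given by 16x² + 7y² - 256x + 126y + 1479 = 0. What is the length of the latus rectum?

7/2

Group the x- and y-terms: 16(x² - 16x) + 7(y² + 18y) = -1479
Complete the square in x and y: 16(x - 8)² + 7(y + 9)² = -1479 + 1024 + 567 = 112
Divide through by 112 to get (x - 8)²/7 + (y + 9)²/16 = 1.
Ellipse, center (8, -9), major axis vertical; a² = 16, b² = 7.
Latus rectum length = 2b²/a = 2·7/4 = 7/2.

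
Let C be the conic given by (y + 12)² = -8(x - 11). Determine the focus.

(9, -12)

Vertex (11, -12); 4p = -8 so p = -2. Opens left.
Focus is p units from the vertex along the axis: (h + p, k).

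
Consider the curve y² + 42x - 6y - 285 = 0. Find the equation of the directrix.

x = 35/2

Only y is squared. Complete the square in y: (y - 3)² = -42(x - 7).
Vertex (7, 3); 4p = -42 so p = -21/2. Opens left.
Directrix is the vertical line x = h − p = 7 − (-21/2) = 35/2.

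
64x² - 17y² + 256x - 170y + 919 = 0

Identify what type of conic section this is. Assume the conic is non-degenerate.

hyperbola

No xy term. Coefficients of x² and y² are A = 64, C = -17.
A and C have opposite signs ⇒ hyperbola.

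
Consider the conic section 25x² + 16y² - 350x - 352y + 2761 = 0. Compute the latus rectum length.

32/5

Group the x- and y-terms: 25(x² - 14x) + 16(y² - 22y) = -2761
Complete the square: 25(x - 7)² + 16(y - 11)² = -2761 + 1225 + 1936 = 400
Divide by 400: (x - 7)²/16 + (y - 11)²/25 = 1
Ellipse, center (7, 11), major axis vertical; a² = 25, b² = 16.
Latus rectum length = 2b²/a = 2·16/5 = 32/5.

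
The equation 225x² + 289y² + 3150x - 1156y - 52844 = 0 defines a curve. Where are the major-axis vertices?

Group the x- and y-terms: 225(x² + 14x) + 289(y² - 4y) = 52844
Complete the square: 225(x + 7)² + 289(y - 2)² = 52844 + 11025 + 1156 = 65025
Dividing both sides by 65025: (x + 7)²/289 + (y - 2)²/225 = 1
Ellipse, center (-7, 2), major axis horizontal; a² = 289, b² = 225.
a = 17. Vertices at (h ± a, k).

(-24, 2) and (10, 2)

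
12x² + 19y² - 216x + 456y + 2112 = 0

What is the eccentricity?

e = √133/19

Collect terms: 12(x² - 18x) + 19(y² + 24y) = -2112
12(x - 9)² + 19(y + 12)² = -2112 + 972 + 2736 = 1596
Divide by 1596: (x - 9)²/133 + (y + 12)²/84 = 1
Ellipse, center (9, -12), major axis horizontal; a² = 133, b² = 84.
c² = a² - b² = 49, so c = 7.
e = c/a = 7/√133 = √133/19.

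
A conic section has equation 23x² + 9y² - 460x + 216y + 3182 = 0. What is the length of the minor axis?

6√2

Group the x- and y-terms: 23(x² - 20x) + 9(y² + 24y) = -3182
Complete the square: 23(x - 10)² + 9(y + 12)² = -3182 + 2300 + 1296 = 414
Divide by 414: (x - 10)²/18 + (y + 12)²/46 = 1
Ellipse, center (10, -12), major axis vertical; a² = 46, b² = 18.
b² = 18 so b = 3√2; the minor axis has length 2b = 6√2.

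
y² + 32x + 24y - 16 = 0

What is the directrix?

x = 13

Only y is squared. Complete the square in y: (y + 12)² = -32(x - 5).
Vertex (5, -12); 4p = -32 so p = -8. Opens left.
Directrix is the vertical line x = h − p = 5 − (-8) = 13.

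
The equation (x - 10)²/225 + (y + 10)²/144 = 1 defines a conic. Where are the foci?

(1, -10) and (19, -10)

Center (10, -10). The larger denominator 225 sits under the x-term, so the major axis is horizontal; a² = 225, b² = 144.
c² = a² - b² = 225 - 144 = 81, so c = 9.
Foci lie on the horizontal axis through the center: (h ± c, k).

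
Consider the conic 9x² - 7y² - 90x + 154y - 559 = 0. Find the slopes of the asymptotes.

9(x² - 10x) -7(y² - 22y) = 559
Completing the square gives 9(x - 5)² -7(y - 11)² = 559 + 225 - 847 = -63.
Dividing both sides by -63: (y - 11)²/9 - (x - 5)²/7 = 1
Hyperbola, center (5, 11), transverse axis vertical; a² = 9, b² = 7.
For a vertical hyperbola the asymptotes have slope ±a/b.
Here that is ±3/√7 = ±3√7/7.

3√7/7 and -3√7/7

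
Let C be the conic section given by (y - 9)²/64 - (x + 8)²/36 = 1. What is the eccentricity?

e = 5/4

Center (-8, 9). The positive term is the y-term, so the transverse axis is vertical; a² = 64, b² = 36.
c² = a² + b² = 100, so c = 10.
e = c/a = 10/8 = 5/4.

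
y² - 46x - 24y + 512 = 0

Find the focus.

Only y is squared. Complete the square in y: (y - 12)² = 46(x - 8).
Vertex (8, 12); 4p = 46 so p = 23/2. Opens right.
Focus is p units from the vertex along the axis: (h + p, k).

(39/2, 12)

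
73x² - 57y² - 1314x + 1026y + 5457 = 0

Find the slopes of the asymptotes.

Rearranging, 73(x² - 18x) -57(y² - 18y) = -5457.
Completing the square gives 73(x - 9)² -57(y - 9)² = -5457 + 5913 - 4617 = -4161.
Divide through by -4161 to get (y - 9)²/73 - (x - 9)²/57 = 1.
Hyperbola, center (9, 9), transverse axis vertical; a² = 73, b² = 57.
For a vertical hyperbola the asymptotes have slope ±a/b.
Here that is ±√73/√57 = ±√4161/57.

√4161/57 and -√4161/57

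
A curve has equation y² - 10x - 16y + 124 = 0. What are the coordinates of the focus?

(17/2, 8)

Only y is squared. Complete the square in y: (y - 8)² = 10(x - 6).
Vertex (6, 8); 4p = 10 so p = 5/2. Opens right.
Focus is p units from the vertex along the axis: (h + p, k).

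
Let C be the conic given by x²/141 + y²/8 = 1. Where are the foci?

Center (0, 0). The larger denominator 141 sits under the x-term, so the major axis is horizontal; a² = 141, b² = 8.
c² = a² - b² = 141 - 8 = 133, so c = √133.
Foci lie on the horizontal axis through the center: (h ± c, k).

(0 - √133, 0) and (0 + √133, 0)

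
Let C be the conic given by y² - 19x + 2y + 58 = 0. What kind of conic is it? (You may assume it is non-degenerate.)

parabola

No xy term. Coefficients of x² and y² are A = 0, C = 1.
Exactly one squared variable ⇒ parabola.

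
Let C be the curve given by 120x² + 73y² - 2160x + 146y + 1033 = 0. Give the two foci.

(9, -1 - √47) and (9, -1 + √47)

Collect terms: 120(x² - 18x) + 73(y² + 2y) = -1033
Completing the square gives 120(x - 9)² + 73(y + 1)² = -1033 + 9720 + 73 = 8760.
Divide by 8760: (x - 9)²/73 + (y + 1)²/120 = 1
Ellipse, center (9, -1), major axis vertical; a² = 120, b² = 73.
c² = a² - b² = 120 - 73 = 47, so c = √47.
Foci lie on the vertical axis through the center: (h, k ± c).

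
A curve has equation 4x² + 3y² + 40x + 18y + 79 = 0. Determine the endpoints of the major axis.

(-5, -7) and (-5, 1)

Group the x- and y-terms: 4(x² + 10x) + 3(y² + 6y) = -79
Complete the square in x and y: 4(x + 5)² + 3(y + 3)² = -79 + 100 + 27 = 48
Dividing both sides by 48: (x + 5)²/12 + (y + 3)²/16 = 1
Ellipse, center (-5, -3), major axis vertical; a² = 16, b² = 12.
a = 4. Vertices at (h, k ± a).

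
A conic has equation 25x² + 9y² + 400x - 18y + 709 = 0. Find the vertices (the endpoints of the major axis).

25(x² + 16x) + 9(y² - 2y) = -709
Complete the square in x and y: 25(x + 8)² + 9(y - 1)² = -709 + 1600 + 9 = 900
Divide through by 900 to get (x + 8)²/36 + (y - 1)²/100 = 1.
Ellipse, center (-8, 1), major axis vertical; a² = 100, b² = 36.
a = 10. Vertices at (h, k ± a).

(-8, -9) and (-8, 11)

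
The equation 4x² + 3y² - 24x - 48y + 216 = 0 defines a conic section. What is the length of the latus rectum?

Collect terms: 4(x² - 6x) + 3(y² - 16y) = -216
Completing the square gives 4(x - 3)² + 3(y - 8)² = -216 + 36 + 192 = 12.
Dividing both sides by 12: (x - 3)²/3 + (y - 8)²/4 = 1
Ellipse, center (3, 8), major axis vertical; a² = 4, b² = 3.
Latus rectum length = 2b²/a = 2·3/2 = 3.

3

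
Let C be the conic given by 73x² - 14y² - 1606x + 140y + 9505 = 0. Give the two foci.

(11, 5 - √87) and (11, 5 + √87)

Collect terms: 73(x² - 22x) -14(y² - 10y) = -9505
73(x - 11)² -14(y - 5)² = -9505 + 8833 - 350 = -1022
Divide through by -1022 to get (y - 5)²/73 - (x - 11)²/14 = 1.
Hyperbola, center (11, 5), transverse axis vertical; a² = 73, b² = 14.
c² = a² + b² = 73 + 14 = 87, so c = √87.
Foci lie on the vertical axis through the center: (h, k ± c).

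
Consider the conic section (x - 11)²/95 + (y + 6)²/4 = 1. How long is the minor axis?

Center (11, -6). The larger denominator 95 sits under the x-term, so the major axis is horizontal; a² = 95, b² = 4.
b² = 4 so b = 2; the minor axis has length 2b = 4.

4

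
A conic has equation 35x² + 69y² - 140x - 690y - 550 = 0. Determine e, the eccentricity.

e = √2346/69

Collect terms: 35(x² - 4x) + 69(y² - 10y) = 550
Completing the square gives 35(x - 2)² + 69(y - 5)² = 550 + 140 + 1725 = 2415.
Divide through by 2415 to get (x - 2)²/69 + (y - 5)²/35 = 1.
Ellipse, center (2, 5), major axis horizontal; a² = 69, b² = 35.
c² = a² - b² = 34, so c = √34.
e = c/a = √34/√69 = √2346/69.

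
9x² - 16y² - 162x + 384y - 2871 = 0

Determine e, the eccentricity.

Collect terms: 9(x² - 18x) -16(y² - 24y) = 2871
9(x - 9)² -16(y - 12)² = 2871 + 729 - 2304 = 1296
Divide through by 1296 to get (x - 9)²/144 - (y - 12)²/81 = 1.
Hyperbola, center (9, 12), transverse axis horizontal; a² = 144, b² = 81.
c² = a² + b² = 225, so c = 15.
e = c/a = 15/12 = 5/4.

e = 5/4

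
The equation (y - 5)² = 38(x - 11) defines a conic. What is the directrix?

x = 3/2

Vertex (11, 5); 4p = 38 so p = 19/2. Opens right.
Directrix is the vertical line x = h − p = 11 − (19/2) = 3/2.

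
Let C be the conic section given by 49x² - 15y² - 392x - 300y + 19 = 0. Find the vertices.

Collect terms: 49(x² - 8x) -15(y² + 20y) = -19
Complete the square: 49(x - 4)² -15(y + 10)² = -19 + 784 - 1500 = -735
Divide through by -735 to get (y + 10)²/49 - (x - 4)²/15 = 1.
Hyperbola, center (4, -10), transverse axis vertical; a² = 49, b² = 15.
a = 7. Vertices at (h, k ± a).

(4, -17) and (4, -3)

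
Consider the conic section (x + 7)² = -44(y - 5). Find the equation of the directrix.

y = 16

Vertex (-7, 5); 4p = -44 so p = -11. Opens down.
Directrix is the horizontal line y = k − p = 5 − (-11) = 16.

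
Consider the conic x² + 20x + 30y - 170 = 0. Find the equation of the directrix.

Only x is squared. Complete the square in x: (x + 10)² = -30(y - 9).
Vertex (-10, 9); 4p = -30 so p = -15/2. Opens down.
Directrix is the horizontal line y = k − p = 9 − (-15/2) = 33/2.

y = 33/2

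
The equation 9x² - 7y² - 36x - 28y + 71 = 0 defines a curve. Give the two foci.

(2, -6) and (2, 2)

Rearranging, 9(x² - 4x) -7(y² + 4y) = -71.
Completing the square gives 9(x - 2)² -7(y + 2)² = -71 + 36 - 28 = -63.
Divide through by -63 to get (y + 2)²/9 - (x - 2)²/7 = 1.
Hyperbola, center (2, -2), transverse axis vertical; a² = 9, b² = 7.
c² = a² + b² = 9 + 7 = 16, so c = 4.
Foci lie on the vertical axis through the center: (h, k ± c).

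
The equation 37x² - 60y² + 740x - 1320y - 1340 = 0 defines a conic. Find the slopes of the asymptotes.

Collect terms: 37(x² + 20x) -60(y² + 22y) = 1340
Complete the square in x and y: 37(x + 10)² -60(y + 11)² = 1340 + 3700 - 7260 = -2220
Divide through by -2220 to get (y + 11)²/37 - (x + 10)²/60 = 1.
Hyperbola, center (-10, -11), transverse axis vertical; a² = 37, b² = 60.
For a vertical hyperbola the asymptotes have slope ±a/b.
Here that is ±√37/2√15 = ±√555/30.

√555/30 and -√555/30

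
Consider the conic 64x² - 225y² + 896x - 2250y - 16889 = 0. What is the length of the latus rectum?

128/15

Rearranging, 64(x² + 14x) -225(y² + 10y) = 16889.
Complete the square: 64(x + 7)² -225(y + 5)² = 16889 + 3136 - 5625 = 14400
Divide by 14400: (x + 7)²/225 - (y + 5)²/64 = 1
Hyperbola, center (-7, -5), transverse axis horizontal; a² = 225, b² = 64.
Latus rectum length = 2b²/a = 2·64/15 = 128/15.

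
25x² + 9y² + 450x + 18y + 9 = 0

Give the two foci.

(-9, -13) and (-9, 11)

Group the x- and y-terms: 25(x² + 18x) + 9(y² + 2y) = -9
Complete the square in x and y: 25(x + 9)² + 9(y + 1)² = -9 + 2025 + 9 = 2025
Divide through by 2025 to get (x + 9)²/81 + (y + 1)²/225 = 1.
Ellipse, center (-9, -1), major axis vertical; a² = 225, b² = 81.
c² = a² - b² = 225 - 81 = 144, so c = 12.
Foci lie on the vertical axis through the center: (h, k ± c).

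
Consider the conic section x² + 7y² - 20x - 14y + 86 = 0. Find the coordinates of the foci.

Group: (x² - 20x) + 7(y² - 2y) = -86
(x - 10)² + 7(y - 1)² = -86 + 100 + 7 = 21
Dividing both sides by 21: (x - 10)²/21 + (y - 1)²/3 = 1
Ellipse, center (10, 1), major axis horizontal; a² = 21, b² = 3.
c² = a² - b² = 21 - 3 = 18, so c = 3√2.
Foci lie on the horizontal axis through the center: (h ± c, k).

(10 - 3√2, 1) and (10 + 3√2, 1)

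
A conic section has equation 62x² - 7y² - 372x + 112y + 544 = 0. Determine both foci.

Collect terms: 62(x² - 6x) -7(y² - 16y) = -544
Complete the square: 62(x - 3)² -7(y - 8)² = -544 + 558 - 448 = -434
Divide by -434: (y - 8)²/62 - (x - 3)²/7 = 1
Hyperbola, center (3, 8), transverse axis vertical; a² = 62, b² = 7.
c² = a² + b² = 62 + 7 = 69, so c = √69.
Foci lie on the vertical axis through the center: (h, k ± c).

(3, 8 - √69) and (3, 8 + √69)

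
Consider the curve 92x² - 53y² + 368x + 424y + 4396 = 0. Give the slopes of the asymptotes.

Rearranging, 92(x² + 4x) -53(y² - 8y) = -4396.
Complete the square: 92(x + 2)² -53(y - 4)² = -4396 + 368 - 848 = -4876
Dividing both sides by -4876: (y - 4)²/92 - (x + 2)²/53 = 1
Hyperbola, center (-2, 4), transverse axis vertical; a² = 92, b² = 53.
For a vertical hyperbola the asymptotes have slope ±a/b.
Here that is ±2√23/√53 = ±2√1219/53.

2√1219/53 and -2√1219/53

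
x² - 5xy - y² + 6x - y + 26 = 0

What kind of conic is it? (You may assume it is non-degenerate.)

A = 1, B = -5, C = -1.
Discriminant B² − 4AC = (-5)² − 4·1·(-1) = 29.
B² − 4AC > 0 ⇒ hyperbola.

hyperbola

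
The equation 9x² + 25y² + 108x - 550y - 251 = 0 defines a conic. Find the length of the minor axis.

Group: 9(x² + 12x) + 25(y² - 22y) = 251
Completing the square gives 9(x + 6)² + 25(y - 11)² = 251 + 324 + 3025 = 3600.
Divide by 3600: (x + 6)²/400 + (y - 11)²/144 = 1
Ellipse, center (-6, 11), major axis horizontal; a² = 400, b² = 144.
b² = 144 so b = 12; the minor axis has length 2b = 24.

24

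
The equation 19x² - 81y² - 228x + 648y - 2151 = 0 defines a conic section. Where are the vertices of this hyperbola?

(-3, 4) and (15, 4)

Group the x- and y-terms: 19(x² - 12x) -81(y² - 8y) = 2151
Complete the square: 19(x - 6)² -81(y - 4)² = 2151 + 684 - 1296 = 1539
Divide by 1539: (x - 6)²/81 - (y - 4)²/19 = 1
Hyperbola, center (6, 4), transverse axis horizontal; a² = 81, b² = 19.
a = 9. Vertices at (h ± a, k).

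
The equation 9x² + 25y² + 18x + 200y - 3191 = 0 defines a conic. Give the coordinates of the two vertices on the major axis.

(-21, -4) and (19, -4)

Group the x- and y-terms: 9(x² + 2x) + 25(y² + 8y) = 3191
Completing the square gives 9(x + 1)² + 25(y + 4)² = 3191 + 9 + 400 = 3600.
Divide through by 3600 to get (x + 1)²/400 + (y + 4)²/144 = 1.
Ellipse, center (-1, -4), major axis horizontal; a² = 400, b² = 144.
a = 20. Vertices at (h ± a, k).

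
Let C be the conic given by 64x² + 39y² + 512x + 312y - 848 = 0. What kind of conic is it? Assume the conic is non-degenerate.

ellipse

No xy term. Coefficients of x² and y² are A = 64, C = 39.
A and C have the same sign but A ≠ C ⇒ ellipse.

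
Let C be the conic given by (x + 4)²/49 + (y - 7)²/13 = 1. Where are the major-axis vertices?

(-11, 7) and (3, 7)

Center (-4, 7). The larger denominator 49 sits under the x-term, so the major axis is horizontal; a² = 49, b² = 13.
a = 7. Vertices at (h ± a, k).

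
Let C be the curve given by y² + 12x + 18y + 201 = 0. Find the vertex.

(-10, -9)

Only y is squared. Complete the square in y: (y + 9)² = -12(x + 10).
Vertex (-10, -9); 4p = -12 so p = -3. Opens left.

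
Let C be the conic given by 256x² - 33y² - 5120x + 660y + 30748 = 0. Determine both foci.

(10, -7) and (10, 27)

256(x² - 20x) -33(y² - 20y) = -30748
Complete the square in x and y: 256(x - 10)² -33(y - 10)² = -30748 + 25600 - 3300 = -8448
Divide by -8448: (y - 10)²/256 - (x - 10)²/33 = 1
Hyperbola, center (10, 10), transverse axis vertical; a² = 256, b² = 33.
c² = a² + b² = 256 + 33 = 289, so c = 17.
Foci lie on the vertical axis through the center: (h, k ± c).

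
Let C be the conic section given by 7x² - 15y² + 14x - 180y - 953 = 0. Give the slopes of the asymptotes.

√105/15 and -√105/15

Rearranging, 7(x² + 2x) -15(y² + 12y) = 953.
Complete the square in x and y: 7(x + 1)² -15(y + 6)² = 953 + 7 - 540 = 420
Divide by 420: (x + 1)²/60 - (y + 6)²/28 = 1
Hyperbola, center (-1, -6), transverse axis horizontal; a² = 60, b² = 28.
For a horizontal hyperbola the asymptotes have slope ±b/a.
Here that is ±2√7/2√15 = ±√105/15.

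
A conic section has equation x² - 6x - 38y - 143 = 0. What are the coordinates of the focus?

(3, 11/2)

Only x is squared. Complete the square in x: (x - 3)² = 38(y + 4).
Vertex (3, -4); 4p = 38 so p = 19/2. Opens up.
Focus is p units from the vertex along the axis: (h, k + p).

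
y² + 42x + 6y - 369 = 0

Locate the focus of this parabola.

Only y is squared. Complete the square in y: (y + 3)² = -42(x - 9).
Vertex (9, -3); 4p = -42 so p = -21/2. Opens left.
Focus is p units from the vertex along the axis: (h + p, k).

(-3/2, -3)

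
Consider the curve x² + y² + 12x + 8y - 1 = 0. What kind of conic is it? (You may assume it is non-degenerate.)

circle

No xy term. Coefficients of x² and y² are A = 1, C = 1.
A = C (same sign) ⇒ circle.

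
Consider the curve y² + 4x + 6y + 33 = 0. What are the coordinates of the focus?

(-7, -3)

Only y is squared. Complete the square in y: (y + 3)² = -4(x + 6).
Vertex (-6, -3); 4p = -4 so p = -1. Opens left.
Focus is p units from the vertex along the axis: (h + p, k).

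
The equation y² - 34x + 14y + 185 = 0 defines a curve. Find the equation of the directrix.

Only y is squared. Complete the square in y: (y + 7)² = 34(x - 4).
Vertex (4, -7); 4p = 34 so p = 17/2. Opens right.
Directrix is the vertical line x = h − p = 4 − (17/2) = -9/2.

x = -9/2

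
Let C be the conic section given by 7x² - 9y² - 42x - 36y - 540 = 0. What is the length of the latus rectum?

14

Group: 7(x² - 6x) -9(y² + 4y) = 540
Complete the square: 7(x - 3)² -9(y + 2)² = 540 + 63 - 36 = 567
Dividing both sides by 567: (x - 3)²/81 - (y + 2)²/63 = 1
Hyperbola, center (3, -2), transverse axis horizontal; a² = 81, b² = 63.
Latus rectum length = 2b²/a = 2·63/9 = 14.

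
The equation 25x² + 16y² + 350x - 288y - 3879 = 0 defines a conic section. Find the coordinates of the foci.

Rearranging, 25(x² + 14x) + 16(y² - 18y) = 3879.
Complete the square in x and y: 25(x + 7)² + 16(y - 9)² = 3879 + 1225 + 1296 = 6400
Divide by 6400: (x + 7)²/256 + (y - 9)²/400 = 1
Ellipse, center (-7, 9), major axis vertical; a² = 400, b² = 256.
c² = a² - b² = 400 - 256 = 144, so c = 12.
Foci lie on the vertical axis through the center: (h, k ± c).

(-7, -3) and (-7, 21)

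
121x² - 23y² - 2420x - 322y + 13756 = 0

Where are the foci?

(10, -19) and (10, 5)

121(x² - 20x) -23(y² + 14y) = -13756
Complete the square in x and y: 121(x - 10)² -23(y + 7)² = -13756 + 12100 - 1127 = -2783
Divide by -2783: (y + 7)²/121 - (x - 10)²/23 = 1
Hyperbola, center (10, -7), transverse axis vertical; a² = 121, b² = 23.
c² = a² + b² = 121 + 23 = 144, so c = 12.
Foci lie on the vertical axis through the center: (h, k ± c).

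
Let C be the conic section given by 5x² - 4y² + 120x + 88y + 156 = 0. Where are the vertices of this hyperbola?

5(x² + 24x) -4(y² - 22y) = -156
Completing the square gives 5(x + 12)² -4(y - 11)² = -156 + 720 - 484 = 80.
Dividing both sides by 80: (x + 12)²/16 - (y - 11)²/20 = 1
Hyperbola, center (-12, 11), transverse axis horizontal; a² = 16, b² = 20.
a = 4. Vertices at (h ± a, k).

(-16, 11) and (-8, 11)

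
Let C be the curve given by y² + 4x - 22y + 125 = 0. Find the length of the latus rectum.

4

Only y is squared. Complete the square in y: (y - 11)² = -4(x + 1).
Vertex (-1, 11); 4p = -4 so p = -1. Opens left.
Latus rectum length = |4p| = 4.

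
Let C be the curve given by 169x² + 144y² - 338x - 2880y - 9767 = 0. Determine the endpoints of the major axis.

(1, -3) and (1, 23)

Group the x- and y-terms: 169(x² - 2x) + 144(y² - 20y) = 9767
Completing the square gives 169(x - 1)² + 144(y - 10)² = 9767 + 169 + 14400 = 24336.
Dividing both sides by 24336: (x - 1)²/144 + (y - 10)²/169 = 1
Ellipse, center (1, 10), major axis vertical; a² = 169, b² = 144.
a = 13. Vertices at (h, k ± a).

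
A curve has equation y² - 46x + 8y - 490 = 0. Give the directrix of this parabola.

x = -45/2

Only y is squared. Complete the square in y: (y + 4)² = 46(x + 11).
Vertex (-11, -4); 4p = 46 so p = 23/2. Opens right.
Directrix is the vertical line x = h − p = -11 − (23/2) = -45/2.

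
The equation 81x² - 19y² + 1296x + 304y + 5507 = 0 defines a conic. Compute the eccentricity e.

Group the x- and y-terms: 81(x² + 16x) -19(y² - 16y) = -5507
Complete the square: 81(x + 8)² -19(y - 8)² = -5507 + 5184 - 1216 = -1539
Divide through by -1539 to get (y - 8)²/81 - (x + 8)²/19 = 1.
Hyperbola, center (-8, 8), transverse axis vertical; a² = 81, b² = 19.
c² = a² + b² = 100, so c = 10.
e = c/a = 10/9.

e = 10/9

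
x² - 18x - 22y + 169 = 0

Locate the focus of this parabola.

(9, 19/2)

Only x is squared. Complete the square in x: (x - 9)² = 22(y - 4).
Vertex (9, 4); 4p = 22 so p = 11/2. Opens up.
Focus is p units from the vertex along the axis: (h, k + p).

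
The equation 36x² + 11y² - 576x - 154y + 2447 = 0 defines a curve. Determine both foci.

(8, 2) and (8, 12)

Group the x- and y-terms: 36(x² - 16x) + 11(y² - 14y) = -2447
36(x - 8)² + 11(y - 7)² = -2447 + 2304 + 539 = 396
Dividing both sides by 396: (x - 8)²/11 + (y - 7)²/36 = 1
Ellipse, center (8, 7), major axis vertical; a² = 36, b² = 11.
c² = a² - b² = 36 - 11 = 25, so c = 5.
Foci lie on the vertical axis through the center: (h, k ± c).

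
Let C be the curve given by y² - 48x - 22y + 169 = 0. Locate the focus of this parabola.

Only y is squared. Complete the square in y: (y - 11)² = 48(x - 1).
Vertex (1, 11); 4p = 48 so p = 12. Opens right.
Focus is p units from the vertex along the axis: (h + p, k).

(13, 11)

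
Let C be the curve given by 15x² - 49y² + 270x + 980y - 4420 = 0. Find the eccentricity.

e = 8/7

Group: 15(x² + 18x) -49(y² - 20y) = 4420
Complete the square in x and y: 15(x + 9)² -49(y - 10)² = 4420 + 1215 - 4900 = 735
Divide by 735: (x + 9)²/49 - (y - 10)²/15 = 1
Hyperbola, center (-9, 10), transverse axis horizontal; a² = 49, b² = 15.
c² = a² + b² = 64, so c = 8.
e = c/a = 8/7.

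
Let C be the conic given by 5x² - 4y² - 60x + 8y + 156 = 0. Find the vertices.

Rearranging, 5(x² - 12x) -4(y² - 2y) = -156.
Completing the square gives 5(x - 6)² -4(y - 1)² = -156 + 180 - 4 = 20.
Divide through by 20 to get (x - 6)²/4 - (y - 1)²/5 = 1.
Hyperbola, center (6, 1), transverse axis horizontal; a² = 4, b² = 5.
a = 2. Vertices at (h ± a, k).

(4, 1) and (8, 1)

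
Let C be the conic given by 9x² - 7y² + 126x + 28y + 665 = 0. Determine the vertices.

(-7, -4) and (-7, 8)

Rearranging, 9(x² + 14x) -7(y² - 4y) = -665.
Completing the square gives 9(x + 7)² -7(y - 2)² = -665 + 441 - 28 = -252.
Divide by -252: (y - 2)²/36 - (x + 7)²/28 = 1
Hyperbola, center (-7, 2), transverse axis vertical; a² = 36, b² = 28.
a = 6. Vertices at (h, k ± a).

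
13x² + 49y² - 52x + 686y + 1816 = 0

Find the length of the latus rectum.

26/7

13(x² - 4x) + 49(y² + 14y) = -1816
Complete the square in x and y: 13(x - 2)² + 49(y + 7)² = -1816 + 52 + 2401 = 637
Divide through by 637 to get (x - 2)²/49 + (y + 7)²/13 = 1.
Ellipse, center (2, -7), major axis horizontal; a² = 49, b² = 13.
Latus rectum length = 2b²/a = 2·13/7 = 26/7.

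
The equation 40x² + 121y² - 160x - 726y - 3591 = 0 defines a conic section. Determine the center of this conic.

Group the x- and y-terms: 40(x² - 4x) + 121(y² - 6y) = 3591
40(x - 2)² + 121(y - 3)² = 3591 + 160 + 1089 = 4840
Divide by 4840: (x - 2)²/121 + (y - 3)²/40 = 1
Ellipse with center (2, 3).

(2, 3)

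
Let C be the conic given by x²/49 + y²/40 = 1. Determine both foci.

Center (0, 0). The larger denominator 49 sits under the x-term, so the major axis is horizontal; a² = 49, b² = 40.
c² = a² - b² = 49 - 40 = 9, so c = 3.
Foci lie on the horizontal axis through the center: (h ± c, k).

(-3, 0) and (3, 0)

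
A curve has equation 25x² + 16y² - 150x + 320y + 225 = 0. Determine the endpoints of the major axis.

(3, -20) and (3, 0)

Collect terms: 25(x² - 6x) + 16(y² + 20y) = -225
25(x - 3)² + 16(y + 10)² = -225 + 225 + 1600 = 1600
Dividing both sides by 1600: (x - 3)²/64 + (y + 10)²/100 = 1
Ellipse, center (3, -10), major axis vertical; a² = 100, b² = 64.
a = 10. Vertices at (h, k ± a).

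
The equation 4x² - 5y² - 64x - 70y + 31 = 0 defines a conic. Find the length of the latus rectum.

Collect terms: 4(x² - 16x) -5(y² + 14y) = -31
Completing the square gives 4(x - 8)² -5(y + 7)² = -31 + 256 - 245 = -20.
Divide by -20: (y + 7)²/4 - (x - 8)²/5 = 1
Hyperbola, center (8, -7), transverse axis vertical; a² = 4, b² = 5.
Latus rectum length = 2b²/a = 2·5/2 = 5.

5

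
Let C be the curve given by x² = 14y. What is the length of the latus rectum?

14

Vertex (0, 0); 4p = 14 so p = 7/2. Opens up.
Latus rectum length = |4p| = 14.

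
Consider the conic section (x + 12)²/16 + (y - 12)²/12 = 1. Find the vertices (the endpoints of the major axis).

(-16, 12) and (-8, 12)

Center (-12, 12). The larger denominator 16 sits under the x-term, so the major axis is horizontal; a² = 16, b² = 12.
a = 4. Vertices at (h ± a, k).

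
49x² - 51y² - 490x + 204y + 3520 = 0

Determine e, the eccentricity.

e = 10/7

49(x² - 10x) -51(y² - 4y) = -3520
Complete the square: 49(x - 5)² -51(y - 2)² = -3520 + 1225 - 204 = -2499
Divide by -2499: (y - 2)²/49 - (x - 5)²/51 = 1
Hyperbola, center (5, 2), transverse axis vertical; a² = 49, b² = 51.
c² = a² + b² = 100, so c = 10.
e = c/a = 10/7.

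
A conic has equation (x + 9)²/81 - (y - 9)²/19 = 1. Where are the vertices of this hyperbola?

(-18, 9) and (0, 9)

Center (-9, 9). The positive term is the x-term, so the transverse axis is horizontal; a² = 81, b² = 19.
a = 9. Vertices at (h ± a, k).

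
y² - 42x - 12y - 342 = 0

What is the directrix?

x = -39/2

Only y is squared. Complete the square in y: (y - 6)² = 42(x + 9).
Vertex (-9, 6); 4p = 42 so p = 21/2. Opens right.
Directrix is the vertical line x = h − p = -9 − (21/2) = -39/2.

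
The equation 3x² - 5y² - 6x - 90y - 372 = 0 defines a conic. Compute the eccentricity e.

Collect terms: 3(x² - 2x) -5(y² + 18y) = 372
3(x - 1)² -5(y + 9)² = 372 + 3 - 405 = -30
Divide through by -30 to get (y + 9)²/6 - (x - 1)²/10 = 1.
Hyperbola, center (1, -9), transverse axis vertical; a² = 6, b² = 10.
c² = a² + b² = 16, so c = 4.
e = c/a = 4/√6 = 2√6/3.

e = 2√6/3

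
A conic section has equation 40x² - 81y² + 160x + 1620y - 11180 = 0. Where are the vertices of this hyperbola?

40(x² + 4x) -81(y² - 20y) = 11180
Complete the square: 40(x + 2)² -81(y - 10)² = 11180 + 160 - 8100 = 3240
Dividing both sides by 3240: (x + 2)²/81 - (y - 10)²/40 = 1
Hyperbola, center (-2, 10), transverse axis horizontal; a² = 81, b² = 40.
a = 9. Vertices at (h ± a, k).

(-11, 10) and (7, 10)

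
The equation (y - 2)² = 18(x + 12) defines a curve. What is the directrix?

Vertex (-12, 2); 4p = 18 so p = 9/2. Opens right.
Directrix is the vertical line x = h − p = -12 − (9/2) = -33/2.

x = -33/2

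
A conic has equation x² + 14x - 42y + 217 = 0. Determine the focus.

Only x is squared. Complete the square in x: (x + 7)² = 42(y - 4).
Vertex (-7, 4); 4p = 42 so p = 21/2. Opens up.
Focus is p units from the vertex along the axis: (h, k + p).

(-7, 29/2)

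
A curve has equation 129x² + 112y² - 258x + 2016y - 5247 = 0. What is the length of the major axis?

129(x² - 2x) + 112(y² + 18y) = 5247
Complete the square in x and y: 129(x - 1)² + 112(y + 9)² = 5247 + 129 + 9072 = 14448
Dividing both sides by 14448: (x - 1)²/112 + (y + 9)²/129 = 1
Ellipse, center (1, -9), major axis vertical; a² = 129, b² = 112.
a² = 129 so a = √129; the major axis has length 2a = 2√129.

2√129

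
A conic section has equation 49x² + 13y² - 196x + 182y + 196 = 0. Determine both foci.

(2, -13) and (2, -1)

Collect terms: 49(x² - 4x) + 13(y² + 14y) = -196
49(x - 2)² + 13(y + 7)² = -196 + 196 + 637 = 637
Divide through by 637 to get (x - 2)²/13 + (y + 7)²/49 = 1.
Ellipse, center (2, -7), major axis vertical; a² = 49, b² = 13.
c² = a² - b² = 49 - 13 = 36, so c = 6.
Foci lie on the vertical axis through the center: (h, k ± c).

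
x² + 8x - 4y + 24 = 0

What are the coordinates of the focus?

(-4, 3)

Only x is squared. Complete the square in x: (x + 4)² = 4(y - 2).
Vertex (-4, 2); 4p = 4 so p = 1. Opens up.
Focus is p units from the vertex along the axis: (h, k + p).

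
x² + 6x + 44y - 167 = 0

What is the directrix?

Only x is squared. Complete the square in x: (x + 3)² = -44(y - 4).
Vertex (-3, 4); 4p = -44 so p = -11. Opens down.
Directrix is the horizontal line y = k − p = 4 − (-11) = 15.

y = 15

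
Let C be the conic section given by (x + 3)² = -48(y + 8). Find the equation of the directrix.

y = 4

Vertex (-3, -8); 4p = -48 so p = -12. Opens down.
Directrix is the horizontal line y = k − p = -8 − (-12) = 4.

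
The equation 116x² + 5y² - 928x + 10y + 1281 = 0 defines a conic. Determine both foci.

(4, -1 - √111) and (4, -1 + √111)

116(x² - 8x) + 5(y² + 2y) = -1281
Complete the square in x and y: 116(x - 4)² + 5(y + 1)² = -1281 + 1856 + 5 = 580
Divide by 580: (x - 4)²/5 + (y + 1)²/116 = 1
Ellipse, center (4, -1), major axis vertical; a² = 116, b² = 5.
c² = a² - b² = 116 - 5 = 111, so c = √111.
Foci lie on the vertical axis through the center: (h, k ± c).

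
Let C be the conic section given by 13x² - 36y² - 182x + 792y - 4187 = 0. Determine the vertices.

(1, 11) and (13, 11)

Rearranging, 13(x² - 14x) -36(y² - 22y) = 4187.
Complete the square in x and y: 13(x - 7)² -36(y - 11)² = 4187 + 637 - 4356 = 468
Dividing both sides by 468: (x - 7)²/36 - (y - 11)²/13 = 1
Hyperbola, center (7, 11), transverse axis horizontal; a² = 36, b² = 13.
a = 6. Vertices at (h ± a, k).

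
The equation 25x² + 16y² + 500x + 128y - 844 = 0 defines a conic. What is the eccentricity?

e = 3/5

Rearranging, 25(x² + 20x) + 16(y² + 8y) = 844.
Complete the square in x and y: 25(x + 10)² + 16(y + 4)² = 844 + 2500 + 256 = 3600
Dividing both sides by 3600: (x + 10)²/144 + (y + 4)²/225 = 1
Ellipse, center (-10, -4), major axis vertical; a² = 225, b² = 144.
c² = a² - b² = 81, so c = 9.
e = c/a = 9/15 = 3/5.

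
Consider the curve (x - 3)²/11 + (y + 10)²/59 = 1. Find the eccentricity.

e = 4√177/59

Center (3, -10). The larger denominator 59 sits under the y-term, so the major axis is vertical; a² = 59, b² = 11.
c² = a² - b² = 48, so c = 4√3.
e = c/a = 4√3/√59 = 4√177/59.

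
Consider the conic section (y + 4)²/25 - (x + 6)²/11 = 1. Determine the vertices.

Center (-6, -4). The positive term is the y-term, so the transverse axis is vertical; a² = 25, b² = 11.
a = 5. Vertices at (h, k ± a).

(-6, -9) and (-6, 1)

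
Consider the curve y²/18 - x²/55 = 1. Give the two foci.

(0, 0 - √73) and (0, 0 + √73)

Center (0, 0). The positive term is the y-term, so the transverse axis is vertical; a² = 18, b² = 55.
c² = a² + b² = 18 + 55 = 73, so c = √73.
Foci lie on the vertical axis through the center: (h, k ± c).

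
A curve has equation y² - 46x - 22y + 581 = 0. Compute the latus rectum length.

Only y is squared. Complete the square in y: (y - 11)² = 46(x - 10).
Vertex (10, 11); 4p = 46 so p = 23/2. Opens right.
Latus rectum length = |4p| = 46.

46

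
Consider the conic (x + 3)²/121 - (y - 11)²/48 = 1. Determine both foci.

Center (-3, 11). The positive term is the x-term, so the transverse axis is horizontal; a² = 121, b² = 48.
c² = a² + b² = 121 + 48 = 169, so c = 13.
Foci lie on the horizontal axis through the center: (h ± c, k).

(-16, 11) and (10, 11)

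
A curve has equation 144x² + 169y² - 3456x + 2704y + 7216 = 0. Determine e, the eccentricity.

e = 5/13

Rearranging, 144(x² - 24x) + 169(y² + 16y) = -7216.
Complete the square in x and y: 144(x - 12)² + 169(y + 8)² = -7216 + 20736 + 10816 = 24336
Divide by 24336: (x - 12)²/169 + (y + 8)²/144 = 1
Ellipse, center (12, -8), major axis horizontal; a² = 169, b² = 144.
c² = a² - b² = 25, so c = 5.
e = c/a = 5/13.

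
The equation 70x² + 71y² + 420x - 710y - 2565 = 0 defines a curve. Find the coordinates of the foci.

(-4, 5) and (-2, 5)

Collect terms: 70(x² + 6x) + 71(y² - 10y) = 2565
70(x + 3)² + 71(y - 5)² = 2565 + 630 + 1775 = 4970
Divide by 4970: (x + 3)²/71 + (y - 5)²/70 = 1
Ellipse, center (-3, 5), major axis horizontal; a² = 71, b² = 70.
c² = a² - b² = 71 - 70 = 1, so c = 1.
Foci lie on the horizontal axis through the center: (h ± c, k).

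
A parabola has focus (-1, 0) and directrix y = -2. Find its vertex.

(-1, -1)

The vertex is the midpoint between the focus and the directrix along the axis of symmetry.
Axis is vertical (directrix is horizontal). Vertex y-coordinate = (0 + (-2))/2 = -1; x-coordinate = -1.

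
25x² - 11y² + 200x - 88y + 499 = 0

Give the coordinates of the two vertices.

(-4, -9) and (-4, 1)

Rearranging, 25(x² + 8x) -11(y² + 8y) = -499.
Complete the square: 25(x + 4)² -11(y + 4)² = -499 + 400 - 176 = -275
Dividing both sides by -275: (y + 4)²/25 - (x + 4)²/11 = 1
Hyperbola, center (-4, -4), transverse axis vertical; a² = 25, b² = 11.
a = 5. Vertices at (h, k ± a).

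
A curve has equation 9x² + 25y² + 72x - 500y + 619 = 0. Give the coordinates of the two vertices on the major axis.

(-19, 10) and (11, 10)

9(x² + 8x) + 25(y² - 20y) = -619
Complete the square in x and y: 9(x + 4)² + 25(y - 10)² = -619 + 144 + 2500 = 2025
Dividing both sides by 2025: (x + 4)²/225 + (y - 10)²/81 = 1
Ellipse, center (-4, 10), major axis horizontal; a² = 225, b² = 81.
a = 15. Vertices at (h ± a, k).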